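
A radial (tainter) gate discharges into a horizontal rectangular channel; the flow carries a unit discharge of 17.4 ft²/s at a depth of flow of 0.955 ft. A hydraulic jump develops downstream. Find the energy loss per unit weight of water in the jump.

V₁ = q/y₁ = 17.4/0.955 = 18.2 ft/s. Fr₁ = V₁/√(g·y₁) = 18.2/√(32.2×0.955) = 3.29.
Sequent-depth ratio: y₂/y₁ = ½[√(1 + 8Fr₁²) − 1] = ½[√87.36 − 1] = 4.17.
y₂ = 4.17 × 0.955 = 3.99 ft.
Head loss: ΔE = (y₂ − y₁)³/(4y₁y₂) = (3.99 − 0.955)³/(4×0.955×3.99) = 27.8/15.2 = 1.83 ft.

ΔE = 1.83 ft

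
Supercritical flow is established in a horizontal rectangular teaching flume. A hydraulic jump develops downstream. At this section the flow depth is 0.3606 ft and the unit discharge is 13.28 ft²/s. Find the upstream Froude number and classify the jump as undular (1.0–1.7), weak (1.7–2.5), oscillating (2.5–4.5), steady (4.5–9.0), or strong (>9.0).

V₁ = q/y₁ = 13.28/0.3606 = 36.83 ft/s. Fr₁ = V₁/√(g·y₁) = 36.83/√(32.2×0.3606) = 10.81.
Fr₁ = 10.81 lies in the strong range.

Fr₁ = 10.81; strong jump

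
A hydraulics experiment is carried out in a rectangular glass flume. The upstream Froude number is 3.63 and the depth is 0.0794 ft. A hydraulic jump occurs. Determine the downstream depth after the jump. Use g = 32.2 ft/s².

y₂ = 0.370 ft

Fr₁ = 3.63 (given).
Sequent-depth ratio: y₂/y₁ = ½[√(1 + 8Fr₁²) − 1] = ½[√106.4 − 1] = 4.66.
y₂ = 4.66 × 0.0794 = 0.370 ft.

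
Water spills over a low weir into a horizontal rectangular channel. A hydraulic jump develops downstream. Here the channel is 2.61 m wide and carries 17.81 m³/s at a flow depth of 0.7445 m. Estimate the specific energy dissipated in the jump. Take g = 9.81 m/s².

q = Q/b = 17.81/2.61 = 6.824 m²/s; V₁ = q/y₁ = 9.166 m/s. Fr₁ = V₁/√(g·y₁) = 3.392.
From the momentum equation for a rectangular channel, y₂/y₁ = ½[√(1 + 8Fr₁²) − 1] = ½[√93.018 − 1] = 4.322.
y₂ = 4.322 × 0.7445 = 3.218 m.
V₂ = q/y₂ = 6.824/3.218 = 2.121 m/s. E₁ = y₁ + V₁²/2g = 5.026 m; E₂ = y₂ + V₂²/2g = 3.447 m. ΔE = E₁ − E₂ = 1.579 m.

ΔE = 1.579 m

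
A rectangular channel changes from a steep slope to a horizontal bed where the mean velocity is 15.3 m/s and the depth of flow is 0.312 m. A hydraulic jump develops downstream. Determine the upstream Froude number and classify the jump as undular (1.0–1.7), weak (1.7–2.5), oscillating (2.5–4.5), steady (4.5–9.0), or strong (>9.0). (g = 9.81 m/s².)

Fr₁ = 8.75; steady jump

Fr₁ = V₁/√(g·y₁) = 15.3/√(9.81×0.312) = 8.75.
Fr₁ = 8.75 lies in the steady range.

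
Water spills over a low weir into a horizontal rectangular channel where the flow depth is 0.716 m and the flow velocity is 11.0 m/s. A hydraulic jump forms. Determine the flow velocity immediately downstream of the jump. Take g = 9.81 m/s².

V₂ = 2.04 m/s

Fr₁ = V₁/√(g·y₁) = 11.0/√(9.81×0.716) = 4.15.
Conjugate-depth relation: y₂/y₁ = ½[√(1 + 8Fr₁²) − 1] = ½[√138.8 − 1] = 5.39.
y₂ = 5.39 × 0.716 = 3.86 m.
q = V₁·y₁ = 11.0 × 0.716 = 7.88 m²/s.
V₂ = q/y₂ = 7.88/3.86 = 2.04 m/s.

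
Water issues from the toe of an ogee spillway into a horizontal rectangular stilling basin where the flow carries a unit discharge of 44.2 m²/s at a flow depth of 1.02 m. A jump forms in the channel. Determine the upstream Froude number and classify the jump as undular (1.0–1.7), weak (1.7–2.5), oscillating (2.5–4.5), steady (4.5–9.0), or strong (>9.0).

Fr₁ = 13.7; strong jump

V₁ = q/y₁ = 44.2/1.02 = 43.3 m/s. Fr₁ = V₁/√(g·y₁) = 43.3/√(9.81×1.02) = 13.7.
Fr₁ = 13.7 lies in the strong range.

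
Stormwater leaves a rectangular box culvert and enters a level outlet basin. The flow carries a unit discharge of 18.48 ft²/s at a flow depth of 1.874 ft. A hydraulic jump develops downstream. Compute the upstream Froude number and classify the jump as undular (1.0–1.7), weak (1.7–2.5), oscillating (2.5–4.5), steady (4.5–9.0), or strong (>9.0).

Fr₁ = 1.269; undular jump

V₁ = q/y₁ = 18.48/1.874 = 9.861 ft/s. Fr₁ = V₁/√(g·y₁) = 9.861/√(32.2×1.874) = 1.269.
Fr₁ = 1.269 lies in the undular range.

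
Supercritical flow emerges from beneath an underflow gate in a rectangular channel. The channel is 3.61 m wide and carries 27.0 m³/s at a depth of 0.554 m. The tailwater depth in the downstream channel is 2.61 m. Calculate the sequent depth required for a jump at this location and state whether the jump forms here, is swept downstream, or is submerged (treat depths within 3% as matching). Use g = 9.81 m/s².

q = Q/b = 27.0/3.61 = 7.48 m²/s; V₁ = q/y₁ = 13.5 m/s. Fr₁ = V₁/√(g·y₁) = 5.79.
Sequent-depth ratio: y₂/y₁ = ½[√(1 + 8Fr₁²) − 1] = ½[√269.3 − 1] = 7.71.
y₂ = 7.71 × 0.554 = 4.27 m.
Tailwater y_tw = 2.61 m: y_tw < y₂, so the jump is swept downstream.

y₂ = 4.27 m; the jump is swept downstream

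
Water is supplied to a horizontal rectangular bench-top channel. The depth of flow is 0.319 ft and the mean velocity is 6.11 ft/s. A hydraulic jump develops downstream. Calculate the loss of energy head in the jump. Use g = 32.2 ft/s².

ΔE = 0.0682 ft

Fr₁ = V₁/√(g·y₁) = 6.11/√(32.2×0.319) = 1.91.
By Bélanger, y₂/y₁ = ½[√(1 + 8Fr₁²) − 1] = ½[√30.08 − 1] = 2.24.
y₂ = 2.24 × 0.319 = 0.715 ft.
q = V₁·y₁ = 6.11 × 0.319 = 1.95 ft²/s. V₂ = q/y₂ = 1.95/0.715 = 2.73 ft/s. E₁ = y₁ + V₁²/2g = 0.899 ft; E₂ = y₂ + V₂²/2g = 0.831 ft. ΔE = E₁ − E₂ = 0.0682 ft.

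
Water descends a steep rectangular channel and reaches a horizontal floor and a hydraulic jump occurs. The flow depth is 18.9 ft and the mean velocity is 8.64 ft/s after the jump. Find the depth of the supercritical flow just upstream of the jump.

Fr₂ = V₂/√(g·y₂) = 8.64/√(32.2×18.9) = 0.350.
Since the conjugate-depth ratio holds either way, y₁/y₂ = ½[√(1 + 8Fr₂²) − 1] = ½[√1.981 − 1] = 0.204.
y₁ = 0.204 × 18.9 = 3.85 ft.

y₁ = 3.85 ft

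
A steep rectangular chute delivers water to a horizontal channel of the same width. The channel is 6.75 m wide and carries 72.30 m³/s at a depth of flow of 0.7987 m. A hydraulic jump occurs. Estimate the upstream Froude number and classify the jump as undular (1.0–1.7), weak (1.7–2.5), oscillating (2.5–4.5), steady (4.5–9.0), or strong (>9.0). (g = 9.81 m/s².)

q = Q/b = 72.30/6.75 = 10.71 m²/s; V₁ = q/y₁ = 13.41 m/s. Fr₁ = V₁/√(g·y₁) = 4.791.
Fr₁ = 4.791 lies in the steady range.

Fr₁ = 4.791; steady jump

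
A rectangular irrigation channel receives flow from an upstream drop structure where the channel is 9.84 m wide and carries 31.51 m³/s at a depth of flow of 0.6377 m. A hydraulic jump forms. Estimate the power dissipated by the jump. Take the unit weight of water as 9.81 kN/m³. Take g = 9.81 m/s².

q = Q/b = 31.51/9.84 = 3.202 m²/s; V₁ = q/y₁ = 5.022 m/s. Fr₁ = V₁/√(g·y₁) = 2.008.
Bélanger equation: y₂/y₁ = ½[√(1 + 8Fr₁²) − 1] = ½[√33.246 − 1] = 2.383.
y₂ = 2.383 × 0.6377 = 1.520 m.
Head loss: ΔE = (y₂ − y₁)³/(4y₁y₂) = (1.520 − 0.6377)³/(4×0.6377×1.520) = 0.6859/3.876 = 0.1770 m.
P = γ·Q·ΔE = 9.81 × 31.51 × 0.1770 = 54.70 kW.

P = 54.70 kW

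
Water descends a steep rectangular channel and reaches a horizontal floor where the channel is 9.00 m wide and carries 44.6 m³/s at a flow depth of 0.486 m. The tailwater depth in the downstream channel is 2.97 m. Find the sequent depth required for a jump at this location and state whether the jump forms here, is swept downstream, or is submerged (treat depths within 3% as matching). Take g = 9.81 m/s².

q = Q/b = 44.6/9.00 = 4.96 m²/s; V₁ = q/y₁ = 10.2 m/s. Fr₁ = V₁/√(g·y₁) = 4.67.
Sequent-depth ratio: y₂/y₁ = ½[√(1 + 8Fr₁²) − 1] = ½[√175.5 − 1] = 6.12.
y₂ = 6.12 × 0.486 = 2.98 m.
Tailwater y_tw = 2.97 m: y_tw ≈ y₂, so the jump forms here.

y₂ = 2.98 m; the jump forms here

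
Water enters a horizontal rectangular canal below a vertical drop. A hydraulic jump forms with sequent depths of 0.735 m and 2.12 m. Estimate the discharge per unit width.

q = 4.67 m²/s

For a rectangular channel the momentum equation gives q² = ½·g·y₁·y₂·(y₁ + y₂) = ½×9.81×0.735×2.12×2.85 = 21.8.
q = √21.8 = 4.67 m²/s.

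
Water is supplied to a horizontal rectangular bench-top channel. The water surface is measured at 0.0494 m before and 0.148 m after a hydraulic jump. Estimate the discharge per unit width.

For a rectangular channel the momentum equation gives q² = ½·g·y₁·y₂·(y₁ + y₂) = ½×9.81×0.0494×0.148×0.197 = 0.00708.
q = √0.00708 = 0.0841 m²/s.

q = 0.0841 m²/s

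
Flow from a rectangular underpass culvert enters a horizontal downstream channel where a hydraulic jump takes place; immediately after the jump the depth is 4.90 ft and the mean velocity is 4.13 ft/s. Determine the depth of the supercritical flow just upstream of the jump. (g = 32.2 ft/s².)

y₁ = 0.896 ft

Fr₂ = V₂/√(g·y₂) = 4.13/√(32.2×4.90) = 0.329.
Applying the sequent-depth relation in reverse, y₁/y₂ = ½[√(1 + 8Fr₂²) − 1] = ½[√1.865 − 1] = 0.183.
y₁ = 0.183 × 4.90 = 0.896 ft.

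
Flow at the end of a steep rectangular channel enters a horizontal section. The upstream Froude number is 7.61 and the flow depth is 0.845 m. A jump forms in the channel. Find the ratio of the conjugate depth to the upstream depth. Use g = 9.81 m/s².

y₂/y₁ = 10.3

Fr₁ = 7.61 (given).
Bélanger equation: y₂/y₁ = ½[√(1 + 8Fr₁²) − 1] = ½[√464.3 − 1] = 10.3.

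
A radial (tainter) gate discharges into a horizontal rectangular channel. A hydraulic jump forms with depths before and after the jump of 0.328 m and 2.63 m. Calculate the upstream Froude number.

Fr₁ = 6.01

For a rectangular channel the momentum equation gives q² = ½·g·y₁·y₂·(y₁ + y₂) = ½×9.81×0.328×2.63×2.96 = 12.5.
q = √12.5 = 3.54 m²/s.
V₁ = q/y₁ = 10.8 m/s; Fr₁ = V₁/√(g·y₁) = 6.01.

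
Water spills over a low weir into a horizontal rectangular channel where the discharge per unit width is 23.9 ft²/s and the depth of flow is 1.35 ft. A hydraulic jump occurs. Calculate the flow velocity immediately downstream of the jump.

V₁ = q/y₁ = 23.9/1.35 = 17.7 ft/s. Fr₁ = V₁/√(g·y₁) = 17.7/√(32.2×1.35) = 2.69.
Conjugate-depth relation: y₂/y₁ = ½[√(1 + 8Fr₁²) − 1] = ½[√58.68 − 1] = 3.33.
y₂ = 3.33 × 1.35 = 4.50 ft.
V₂ = q/y₂ = 23.9/4.50 = 5.32 ft/s.

V₂ = 5.32 ft/s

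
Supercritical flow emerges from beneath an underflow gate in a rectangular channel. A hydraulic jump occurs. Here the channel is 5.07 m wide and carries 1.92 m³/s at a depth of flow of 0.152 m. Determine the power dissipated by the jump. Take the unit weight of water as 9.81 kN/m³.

P = 0.859 kW

q = Q/b = 1.92/5.07 = 0.379 m²/s; V₁ = q/y₁ = 2.49 m/s. Fr₁ = V₁/√(g·y₁) = 2.04.
Sequent-depth ratio: y₂/y₁ = ½[√(1 + 8Fr₁²) − 1] = ½[√34.30 − 1] = 2.43.
y₂ = 2.43 × 0.152 = 0.369 m.
Head loss: ΔE = (y₂ − y₁)³/(4y₁y₂) = (0.369 − 0.152)³/(4×0.152×0.369) = 0.0102/0.224 = 0.0456 m.
P = γ·Q·ΔE = 9.81 × 1.92 × 0.0456 = 0.859 kW.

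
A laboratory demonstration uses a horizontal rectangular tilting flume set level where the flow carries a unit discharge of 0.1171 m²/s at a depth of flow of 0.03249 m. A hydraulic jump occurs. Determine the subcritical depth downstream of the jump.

y₂ = 0.2775 m

V₁ = q/y₁ = 0.1171/0.03249 = 3.604 m/s. Fr₁ = V₁/√(g·y₁) = 3.604/√(9.81×0.03249) = 6.384.
Sequent-depth ratio: y₂/y₁ = ½[√(1 + 8Fr₁²) − 1] = ½[√327.05 − 1] = 8.542.
y₂ = 8.542 × 0.03249 = 0.2775 m.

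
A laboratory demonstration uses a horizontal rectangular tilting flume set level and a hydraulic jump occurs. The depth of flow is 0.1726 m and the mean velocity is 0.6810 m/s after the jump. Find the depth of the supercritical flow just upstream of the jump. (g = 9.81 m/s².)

Fr₂ = V₂/√(g·y₂) = 0.6810/√(9.81×0.1726) = 0.5233.
The Bélanger relation is symmetric: y₁/y₂ = ½[√(1 + 8Fr₂²) − 1] = ½[√3.1912 − 1] = 0.3932.
y₁ = 0.3932 × 0.1726 = 0.06786 m.

y₁ = 0.06786 m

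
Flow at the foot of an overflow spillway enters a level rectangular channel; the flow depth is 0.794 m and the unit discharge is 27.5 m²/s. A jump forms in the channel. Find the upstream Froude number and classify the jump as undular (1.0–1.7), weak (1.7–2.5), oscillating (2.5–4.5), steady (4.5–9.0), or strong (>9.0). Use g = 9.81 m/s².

Fr₁ = 12.4; strong jump

V₁ = q/y₁ = 27.5/0.794 = 34.6 m/s. Fr₁ = V₁/√(g·y₁) = 34.6/√(9.81×0.794) = 12.4.
Fr₁ = 12.4 lies in the strong range.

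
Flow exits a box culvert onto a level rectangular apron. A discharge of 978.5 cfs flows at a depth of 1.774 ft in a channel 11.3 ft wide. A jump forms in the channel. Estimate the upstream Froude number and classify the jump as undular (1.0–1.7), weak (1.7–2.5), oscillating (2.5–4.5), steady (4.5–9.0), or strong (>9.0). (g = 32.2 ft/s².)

q = Q/b = 978.5/11.3 = 86.59 ft²/s; V₁ = q/y₁ = 48.81 ft/s. Fr₁ = V₁/√(g·y₁) = 6.458.
Fr₁ = 6.458 lies in the steady range.

Fr₁ = 6.458; steady jump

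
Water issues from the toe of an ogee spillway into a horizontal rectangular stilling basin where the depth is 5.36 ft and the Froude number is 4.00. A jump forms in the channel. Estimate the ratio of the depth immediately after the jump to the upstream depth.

y₂/y₁ = 5.18

Fr₁ = 4.00 (given).
Bélanger equation: y₂/y₁ = ½[√(1 + 8Fr₁²) − 1] = ½[√129.0 − 1] = 5.18.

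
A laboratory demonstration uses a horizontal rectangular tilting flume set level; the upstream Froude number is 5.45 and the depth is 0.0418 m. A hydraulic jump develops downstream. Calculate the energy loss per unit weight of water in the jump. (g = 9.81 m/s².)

ΔE = 0.349 m

Fr₁ = 5.45 (given).
From the momentum equation for a rectangular channel, y₂/y₁ = ½[√(1 + 8Fr₁²) − 1] = ½[√238.6 − 1] = 7.22.
y₂ = 7.22 × 0.0418 = 0.302 m.
Head loss: ΔE = (y₂ − y₁)³/(4y₁y₂) = (0.302 − 0.0418)³/(4×0.0418×0.302) = 0.0176/0.0505 = 0.349 m.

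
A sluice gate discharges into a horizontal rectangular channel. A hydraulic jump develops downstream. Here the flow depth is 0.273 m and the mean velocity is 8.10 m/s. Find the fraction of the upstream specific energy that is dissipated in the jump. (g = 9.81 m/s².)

Fr₁ = V₁/√(g·y₁) = 8.10/√(9.81×0.273) = 4.95.
By Bélanger, y₂/y₁ = ½[√(1 + 8Fr₁²) − 1] = ½[√197.0 − 1] = 6.52.
y₂ = 6.52 × 0.273 = 1.78 m.
E₁ = y₁ + V₁²/2g = 3.62 m. ΔE = (y₂ − y₁)³/(4y₁y₂) = 1.76 m. ΔE/E₁ = 1.76/3.62 = 0.486.

ΔE/E₁ = 0.486 (48.6%)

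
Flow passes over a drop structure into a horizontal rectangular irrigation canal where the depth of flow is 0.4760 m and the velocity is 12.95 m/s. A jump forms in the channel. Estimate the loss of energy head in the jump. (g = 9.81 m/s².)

ΔE = 5.086 m

Fr₁ = V₁/√(g·y₁) = 12.95/√(9.81×0.4760) = 5.993.
From the momentum equation for a rectangular channel, y₂/y₁ = ½[√(1 + 8Fr₁²) − 1] = ½[√288.31 − 1] = 7.990.
y₂ = 7.990 × 0.4760 = 3.803 m.
Head loss: ΔE = (y₂ − y₁)³/(4y₁y₂) = (3.803 − 0.4760)³/(4×0.4760×3.803) = 36.83/7.241 = 5.086 m.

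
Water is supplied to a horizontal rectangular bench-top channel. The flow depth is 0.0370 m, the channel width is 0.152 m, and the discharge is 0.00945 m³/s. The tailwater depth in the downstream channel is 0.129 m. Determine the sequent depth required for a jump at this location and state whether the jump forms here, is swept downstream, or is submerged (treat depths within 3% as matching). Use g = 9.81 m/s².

q = Q/b = 0.00945/0.152 = 0.0622 m²/s; V₁ = q/y₁ = 1.68 m/s. Fr₁ = V₁/√(g·y₁) = 2.79.
Conjugate-depth relation: y₂/y₁ = ½[√(1 + 8Fr₁²) − 1] = ½[√63.23 − 1] = 3.48.
y₂ = 3.48 × 0.0370 = 0.129 m.
Tailwater y_tw = 0.129 m: y_tw ≈ y₂, so the jump forms here.

y₂ = 0.129 m; the jump forms here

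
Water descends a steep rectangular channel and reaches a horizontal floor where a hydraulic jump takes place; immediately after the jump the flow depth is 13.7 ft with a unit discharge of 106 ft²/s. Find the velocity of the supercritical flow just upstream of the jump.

V₂ = q/y₂ = 106/13.7 = 7.74 ft/s; Fr₂ = V₂/√(g·y₂) = 0.368.
From the momentum equation (using Fr₂), y₁/y₂ = ½[√(1 + 8Fr₂²) − 1] = ½[√2.086 − 1] = 0.222.
y₁ = 0.222 × 13.7 = 3.04 ft.
V₁ = q/y₁ = 106/3.04 = 34.8 ft/s.

V₁ = 34.8 ft/s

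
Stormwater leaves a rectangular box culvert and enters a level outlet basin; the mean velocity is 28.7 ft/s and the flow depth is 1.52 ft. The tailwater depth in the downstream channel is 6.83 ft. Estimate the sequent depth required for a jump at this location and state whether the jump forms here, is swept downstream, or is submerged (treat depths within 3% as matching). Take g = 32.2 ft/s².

Fr₁ = V₁/√(g·y₁) = 28.7/√(32.2×1.52) = 4.10.
Bélanger equation: y₂/y₁ = ½[√(1 + 8Fr₁²) − 1] = ½[√135.6 − 1] = 5.32.
y₂ = 5.32 × 1.52 = 8.09 ft.
Tailwater y_tw = 6.83 ft: y_tw < y₂, so the jump is swept downstream.

y₂ = 8.09 ft; the jump is swept downstream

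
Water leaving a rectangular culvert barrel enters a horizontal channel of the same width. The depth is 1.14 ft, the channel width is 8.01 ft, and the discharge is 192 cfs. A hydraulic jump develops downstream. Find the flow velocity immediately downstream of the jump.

V₂ = 4.74 ft/s

q = Q/b = 192/8.01 = 24.0 ft²/s; V₁ = q/y₁ = 21.0 ft/s. Fr₁ = V₁/√(g·y₁) = 3.47.
Sequent-depth ratio: y₂/y₁ = ½[√(1 + 8Fr₁²) − 1] = ½[√97.35 − 1] = 4.43.
y₂ = 4.43 × 1.14 = 5.05 ft.
V₂ = q/y₂ = 24.0/5.05 = 4.74 ft/s.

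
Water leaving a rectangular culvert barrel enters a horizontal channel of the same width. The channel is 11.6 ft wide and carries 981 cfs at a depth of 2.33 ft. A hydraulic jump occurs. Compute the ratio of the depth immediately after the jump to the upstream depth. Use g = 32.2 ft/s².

y₂/y₁ = 5.45

q = Q/b = 981/11.6 = 84.6 ft²/s; V₁ = q/y₁ = 36.3 ft/s. Fr₁ = V₁/√(g·y₁) = 4.19.
By Bélanger, y₂/y₁ = ½[√(1 + 8Fr₁²) − 1] = ½[√141.5 − 1] = 5.45.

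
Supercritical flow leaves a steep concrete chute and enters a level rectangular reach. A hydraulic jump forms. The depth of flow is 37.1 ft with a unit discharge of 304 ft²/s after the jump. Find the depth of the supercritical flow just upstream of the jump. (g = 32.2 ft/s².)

V₂ = q/y₂ = 304/37.1 = 8.19 ft/s; Fr₂ = V₂/√(g·y₂) = 0.237.
Applying the sequent-depth relation in reverse, y₁/y₂ = ½[√(1 + 8Fr₂²) − 1] = ½[√1.450 − 1] = 0.102.
y₁ = 0.102 × 37.1 = 3.78 ft.

y₁ = 3.78 ft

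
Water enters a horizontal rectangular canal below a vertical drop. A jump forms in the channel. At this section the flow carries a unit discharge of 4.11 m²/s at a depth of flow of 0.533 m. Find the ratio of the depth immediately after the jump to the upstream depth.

V₁ = q/y₁ = 4.11/0.533 = 7.71 m/s. Fr₁ = V₁/√(g·y₁) = 7.71/√(9.81×0.533) = 3.37.
By Bélanger, y₂/y₁ = ½[√(1 + 8Fr₁²) − 1] = ½[√91.98 − 1] = 4.30.

y₂/y₁ = 4.30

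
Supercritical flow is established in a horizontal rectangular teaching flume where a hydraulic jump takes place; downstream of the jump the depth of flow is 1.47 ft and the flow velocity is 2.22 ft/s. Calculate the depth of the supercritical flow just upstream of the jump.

y₁ = 0.260 ft

Fr₂ = V₂/√(g·y₂) = 2.22/√(32.2×1.47) = 0.323.
Applying the sequent-depth relation in reverse, y₁/y₂ = ½[√(1 + 8Fr₂²) − 1] = ½[√1.833 − 1] = 0.177.
y₁ = 0.177 × 1.47 = 0.260 ft.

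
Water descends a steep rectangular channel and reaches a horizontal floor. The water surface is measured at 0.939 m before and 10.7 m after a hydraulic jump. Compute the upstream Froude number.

Fr₁ = 8.40

For a rectangular channel the momentum equation gives q² = ½·g·y₁·y₂·(y₁ + y₂) = ½×9.81×0.939×10.7×11.6 = 574.
q = √574 = 23.9 m²/s.
V₁ = q/y₁ = 25.5 m/s; Fr₁ = V₁/√(g·y₁) = 8.40.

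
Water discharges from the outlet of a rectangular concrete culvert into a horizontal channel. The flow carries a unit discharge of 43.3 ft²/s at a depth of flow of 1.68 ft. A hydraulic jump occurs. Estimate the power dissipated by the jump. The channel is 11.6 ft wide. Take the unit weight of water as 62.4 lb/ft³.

V₁ = q/y₁ = 43.3/1.68 = 25.8 ft/s. Fr₁ = V₁/√(g·y₁) = 25.8/√(32.2×1.68) = 3.50.
Bélanger equation: y₂/y₁ = ½[√(1 + 8Fr₁²) − 1] = ½[√99.24 − 1] = 4.48.
y₂ = 4.48 × 1.68 = 7.53 ft.
V₂ = q/y₂ = 43.3/7.53 = 5.75 ft/s. E₁ = y₁ + V₁²/2g = 12.0 ft; E₂ = y₂ + V₂²/2g = 8.04 ft. ΔE = E₁ − E₂ = 3.95 ft.
Q = q·b = 43.3 × 11.6 = 502 cfs. P = γ·Q·ΔE/550 = 62.4 × 502 × 3.95 / 550 = 225 hp.

P = 225 hp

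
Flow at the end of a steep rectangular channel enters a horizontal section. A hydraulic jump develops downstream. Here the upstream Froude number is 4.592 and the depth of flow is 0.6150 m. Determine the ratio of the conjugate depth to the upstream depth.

Fr₁ = 4.592 (given).
Sequent-depth ratio: y₂/y₁ = ½[√(1 + 8Fr₁²) − 1] = ½[√169.69 − 1] = 6.013.

y₂/y₁ = 6.013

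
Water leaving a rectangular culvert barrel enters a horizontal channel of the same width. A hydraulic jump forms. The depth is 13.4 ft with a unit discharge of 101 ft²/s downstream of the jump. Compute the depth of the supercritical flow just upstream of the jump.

y₁ = 2.90 ft

V₂ = q/y₂ = 101/13.4 = 7.54 ft/s; Fr₂ = V₂/√(g·y₂) = 0.363.
Applying the sequent-depth relation in reverse, y₁/y₂ = ½[√(1 + 8Fr₂²) − 1] = ½[√2.053 − 1] = 0.216.
y₁ = 0.216 × 13.4 = 2.90 ft.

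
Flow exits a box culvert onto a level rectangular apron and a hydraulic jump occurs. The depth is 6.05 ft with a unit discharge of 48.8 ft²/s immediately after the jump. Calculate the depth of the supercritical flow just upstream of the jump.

V₂ = q/y₂ = 48.8/6.05 = 8.07 ft/s; Fr₂ = V₂/√(g·y₂) = 0.578.
From the momentum equation (using Fr₂), y₁/y₂ = ½[√(1 + 8Fr₂²) − 1] = ½[√3.672 − 1] = 0.458.
y₁ = 0.458 × 6.05 = 2.77 ft.

y₁ = 2.77 ft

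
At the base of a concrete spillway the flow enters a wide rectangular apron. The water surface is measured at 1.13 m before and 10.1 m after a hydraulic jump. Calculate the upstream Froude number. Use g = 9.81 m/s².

Fr₁ = 6.66

For a rectangular channel the momentum equation gives q² = ½·g·y₁·y₂·(y₁ + y₂) = ½×9.81×1.13×10.1×11.2 = 629.
q = √629 = 25.1 m²/s.
V₁ = q/y₁ = 22.2 m/s; Fr₁ = V₁/√(g·y₁) = 6.66.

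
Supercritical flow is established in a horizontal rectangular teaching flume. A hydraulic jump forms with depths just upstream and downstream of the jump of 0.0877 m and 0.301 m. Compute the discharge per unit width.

For a rectangular channel the momentum equation gives q² = ½·g·y₁·y₂·(y₁ + y₂) = ½×9.81×0.0877×0.301×0.389 = 0.0503.
q = √0.0503 = 0.224 m²/s.

q = 0.224 m²/s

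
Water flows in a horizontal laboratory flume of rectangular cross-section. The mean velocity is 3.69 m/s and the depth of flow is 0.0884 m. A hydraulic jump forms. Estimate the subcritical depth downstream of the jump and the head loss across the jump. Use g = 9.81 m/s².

y₂ = 0.453 m; ΔE = 0.303 m

Fr₁ = V₁/√(g·y₁) = 3.69/√(9.81×0.0884) = 3.96.
Sequent-depth ratio: y₂/y₁ = ½[√(1 + 8Fr₁²) − 1] = ½[√126.6 − 1] = 5.13.
y₂ = 5.13 × 0.0884 = 0.453 m.
q = V₁·y₁ = 3.69 × 0.0884 = 0.326 m²/s. V₂ = q/y₂ = 0.326/0.453 = 0.720 m/s. E₁ = y₁ + V₁²/2g = 0.782 m; E₂ = y₂ + V₂²/2g = 0.480 m. ΔE = E₁ − E₂ = 0.303 m.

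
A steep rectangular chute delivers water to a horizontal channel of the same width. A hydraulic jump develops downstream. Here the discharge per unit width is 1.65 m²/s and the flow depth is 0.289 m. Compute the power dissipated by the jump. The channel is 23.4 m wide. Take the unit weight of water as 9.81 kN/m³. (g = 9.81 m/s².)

V₁ = q/y₁ = 1.65/0.289 = 5.71 m/s. Fr₁ = V₁/√(g·y₁) = 5.71/√(9.81×0.289) = 3.39.
Bélanger equation: y₂/y₁ = ½[√(1 + 8Fr₁²) − 1] = ½[√92.98 − 1] = 4.32.
y₂ = 4.32 × 0.289 = 1.25 m.
V₂ = q/y₂ = 1.65/1.25 = 1.32 m/s. E₁ = y₁ + V₁²/2g = 1.95 m; E₂ = y₂ + V₂²/2g = 1.34 m. ΔE = E₁ − E₂ = 0.613 m.
Q = q·b = 1.65 × 23.4 = 38.6 m³/s. P = γ·Q·ΔE = 9.81 × 38.6 × 0.613 = 232 kW.

P = 232 kW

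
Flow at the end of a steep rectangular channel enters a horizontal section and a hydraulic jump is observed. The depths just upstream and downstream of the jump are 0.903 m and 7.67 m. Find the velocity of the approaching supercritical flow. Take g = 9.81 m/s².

V₁ = 18.9 m/s

For a rectangular channel the momentum equation gives q² = ½·g·y₁·y₂·(y₁ + y₂) = ½×9.81×0.903×7.67×8.57 = 291.
q = √291 = 17.1 m²/s.
V₁ = q/y₁ = 17.1/0.903 = 18.9 m/s.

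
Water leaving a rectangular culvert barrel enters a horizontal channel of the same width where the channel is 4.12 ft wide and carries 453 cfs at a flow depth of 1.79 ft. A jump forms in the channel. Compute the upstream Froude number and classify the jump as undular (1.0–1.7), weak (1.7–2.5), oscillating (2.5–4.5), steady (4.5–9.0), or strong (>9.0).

q = Q/b = 453/4.12 = 110 ft²/s; V₁ = q/y₁ = 61.4 ft/s. Fr₁ = V₁/√(g·y₁) = 8.09.
Fr₁ = 8.09 lies in the steady range.

Fr₁ = 8.09; steady jump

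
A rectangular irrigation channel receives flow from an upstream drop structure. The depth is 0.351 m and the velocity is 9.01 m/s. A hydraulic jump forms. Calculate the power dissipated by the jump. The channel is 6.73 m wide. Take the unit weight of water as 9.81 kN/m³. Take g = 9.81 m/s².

P = 448 kW

Fr₁ = V₁/√(g·y₁) = 9.01/√(9.81×0.351) = 4.86.
From the momentum equation for a rectangular channel, y₂/y₁ = ½[√(1 + 8Fr₁²) − 1] = ½[√189.6 − 1] = 6.38.
y₂ = 6.38 × 0.351 = 2.24 m.
q = V₁·y₁ = 9.01 × 0.351 = 3.16 m²/s. V₂ = q/y₂ = 3.16/2.24 = 1.41 m/s. E₁ = y₁ + V₁²/2g = 4.49 m; E₂ = y₂ + V₂²/2g = 2.34 m. ΔE = E₁ − E₂ = 2.15 m.
Q = q·b = 3.16 × 6.73 = 21.3 m³/s. P = γ·Q·ΔE = 9.81 × 21.3 × 2.15 = 448 kW.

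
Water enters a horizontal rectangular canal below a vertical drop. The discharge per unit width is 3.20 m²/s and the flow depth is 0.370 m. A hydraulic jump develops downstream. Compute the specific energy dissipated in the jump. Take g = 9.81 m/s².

ΔE = 1.88 m

V₁ = q/y₁ = 3.20/0.370 = 8.65 m/s. Fr₁ = V₁/√(g·y₁) = 8.65/√(9.81×0.370) = 4.54.
Conjugate-depth relation: y₂/y₁ = ½[√(1 + 8Fr₁²) − 1] = ½[√165.9 − 1] = 5.94.
y₂ = 5.94 × 0.370 = 2.20 m.
Head loss: ΔE = (y₂ − y₁)³/(4y₁y₂) = (2.20 − 0.370)³/(4×0.370×2.20) = 6.10/3.25 = 1.88 m.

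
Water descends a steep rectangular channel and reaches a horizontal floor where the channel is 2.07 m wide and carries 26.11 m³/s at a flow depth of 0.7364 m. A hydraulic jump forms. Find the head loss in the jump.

ΔE = 9.206 m

q = Q/b = 26.11/2.07 = 12.61 m²/s; V₁ = q/y₁ = 17.13 m/s. Fr₁ = V₁/√(g·y₁) = 6.373.
Bélanger equation: y₂/y₁ = ½[√(1 + 8Fr₁²) − 1] = ½[√325.90 − 1] = 8.526.
y₂ = 8.526 × 0.7364 = 6.279 m.
V₂ = q/y₂ = 12.61/6.279 = 2.009 m/s. E₁ = y₁ + V₁²/2g = 15.69 m; E₂ = y₂ + V₂²/2g = 6.485 m. ΔE = E₁ − E₂ = 9.206 m.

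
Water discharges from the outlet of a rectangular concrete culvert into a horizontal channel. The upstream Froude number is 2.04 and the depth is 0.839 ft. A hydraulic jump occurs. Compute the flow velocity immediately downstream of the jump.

Fr₁ = 2.04 (given).
Bélanger equation: y₂/y₁ = ½[√(1 + 8Fr₁²) − 1] = ½[√34.29 − 1] = 2.43.
y₂ = 2.43 × 0.839 = 2.04 ft.
V₁ = Fr₁·√(g·y₁) = 2.04×√(32.2×0.839) = 10.6 ft/s; q = V₁·y₁ = 8.90 ft²/s.
V₂ = q/y₂ = 8.90/2.04 = 4.37 ft/s.

V₂ = 4.37 ft/s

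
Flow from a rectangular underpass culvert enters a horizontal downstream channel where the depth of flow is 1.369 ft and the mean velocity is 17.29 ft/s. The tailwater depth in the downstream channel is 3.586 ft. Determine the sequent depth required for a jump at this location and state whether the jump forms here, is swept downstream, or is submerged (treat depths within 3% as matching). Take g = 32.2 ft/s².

Fr₁ = V₁/√(g·y₁) = 17.29/√(32.2×1.369) = 2.604.
By Bélanger, y₂/y₁ = ½[√(1 + 8Fr₁²) − 1] = ½[√55.253 − 1] = 3.217.
y₂ = 3.217 × 1.369 = 4.404 ft.
Tailwater y_tw = 3.586 ft: y_tw < y₂, so the jump is swept downstream.

y₂ = 4.404 ft; the jump is swept downstream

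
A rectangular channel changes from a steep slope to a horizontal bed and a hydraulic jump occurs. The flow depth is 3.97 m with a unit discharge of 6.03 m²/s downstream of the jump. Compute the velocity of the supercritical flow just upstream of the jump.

V₂ = q/y₂ = 6.03/3.97 = 1.52 m/s; Fr₂ = V₂/√(g·y₂) = 0.243.
From the momentum equation (using Fr₂), y₁/y₂ = ½[√(1 + 8Fr₂²) − 1] = ½[√1.474 − 1] = 0.107.
y₁ = 0.107 × 3.97 = 0.425 m.
V₁ = q/y₁ = 6.03/0.425 = 14.2 m/s.

V₁ = 14.2 m/s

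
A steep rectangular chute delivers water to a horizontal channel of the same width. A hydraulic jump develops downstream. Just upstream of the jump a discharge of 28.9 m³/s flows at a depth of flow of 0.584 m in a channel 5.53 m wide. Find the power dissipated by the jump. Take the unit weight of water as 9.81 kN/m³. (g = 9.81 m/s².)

P = 476 kW

q = Q/b = 28.9/5.53 = 5.23 m²/s; V₁ = q/y₁ = 8.95 m/s. Fr₁ = V₁/√(g·y₁) = 3.74.
Sequent-depth ratio: y₂/y₁ = ½[√(1 + 8Fr₁²) − 1] = ½[√112.8 − 1] = 4.81.
y₂ = 4.81 × 0.584 = 2.81 m.
Head loss: ΔE = (y₂ − y₁)³/(4y₁y₂) = (2.81 − 0.584)³/(4×0.584×2.81) = 11.0/6.56 = 1.68 m.
P = γ·Q·ΔE = 9.81 × 28.9 × 1.68 = 476 kW.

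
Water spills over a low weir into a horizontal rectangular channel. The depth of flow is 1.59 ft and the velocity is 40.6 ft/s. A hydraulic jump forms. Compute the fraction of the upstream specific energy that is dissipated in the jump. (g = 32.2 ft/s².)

Fr₁ = V₁/√(g·y₁) = 40.6/√(32.2×1.59) = 5.67.
By Bélanger, y₂/y₁ = ½[√(1 + 8Fr₁²) − 1] = ½[√258.6 − 1] = 7.54.
y₂ = 7.54 × 1.59 = 12.0 ft.
E₁ = y₁ + V₁²/2g = 27.2 ft. ΔE = (y₂ − y₁)³/(4y₁y₂) = 14.7 ft. ΔE/E₁ = 14.7/27.2 = 0.542.

ΔE/E₁ = 0.542 (54.2%)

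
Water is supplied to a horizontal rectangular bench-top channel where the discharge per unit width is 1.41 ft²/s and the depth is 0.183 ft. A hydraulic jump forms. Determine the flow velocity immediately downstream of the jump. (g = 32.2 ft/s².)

V₁ = q/y₁ = 1.41/0.183 = 7.70 ft/s. Fr₁ = V₁/√(g·y₁) = 7.70/√(32.2×0.183) = 3.17.
From the momentum equation for a rectangular channel, y₂/y₁ = ½[√(1 + 8Fr₁²) − 1] = ½[√81.60 − 1] = 4.02.
y₂ = 4.02 × 0.183 = 0.735 ft.
V₂ = q/y₂ = 1.41/0.735 = 1.92 ft/s.

V₂ = 1.92 ft/s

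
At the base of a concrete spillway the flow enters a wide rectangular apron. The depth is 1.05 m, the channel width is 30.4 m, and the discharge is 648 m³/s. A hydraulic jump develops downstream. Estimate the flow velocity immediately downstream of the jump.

V₂ = 2.40 m/s

q = Q/b = 648/30.4 = 21.3 m²/s; V₁ = q/y₁ = 20.3 m/s. Fr₁ = V₁/√(g·y₁) = 6.33.
Sequent-depth ratio: y₂/y₁ = ½[√(1 + 8Fr₁²) − 1] = ½[√321.1 − 1] = 8.46.
y₂ = 8.46 × 1.05 = 8.88 m.
V₂ = q/y₂ = 21.3/8.88 = 2.40 m/s.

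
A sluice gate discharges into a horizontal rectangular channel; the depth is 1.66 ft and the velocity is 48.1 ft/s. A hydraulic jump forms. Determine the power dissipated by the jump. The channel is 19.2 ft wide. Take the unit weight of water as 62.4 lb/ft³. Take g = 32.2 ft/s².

Fr₁ = V₁/√(g·y₁) = 48.1/√(32.2×1.66) = 6.58.
Sequent-depth ratio: y₂/y₁ = ½[√(1 + 8Fr₁²) − 1] = ½[√347.3 − 1] = 8.82.
y₂ = 8.82 × 1.66 = 14.6 ft.
Head loss: ΔE = (y₂ − y₁)³/(4y₁y₂) = (14.6 − 1.66)³/(4×1.66×14.6) = 2185/97.2 = 22.5 ft.
q = V₁·y₁ = 48.1 × 1.66 = 79.8 ft²/s. Q = q·b = 79.8 × 19.2 = 1533 cfs. P = γ·Q·ΔE/550 = 62.4 × 1533 × 22.5 / 550 = 3911 hp.

P = 3911 hp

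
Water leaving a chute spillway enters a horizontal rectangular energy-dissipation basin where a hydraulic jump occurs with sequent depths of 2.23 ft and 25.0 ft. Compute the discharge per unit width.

q = 156 ft²/s

For a rectangular channel the momentum equation gives q² = ½·g·y₁·y₂·(y₁ + y₂) = ½×32.2×2.23×25.0×27.2 = 24441.
q = √24441 = 156 ft²/s.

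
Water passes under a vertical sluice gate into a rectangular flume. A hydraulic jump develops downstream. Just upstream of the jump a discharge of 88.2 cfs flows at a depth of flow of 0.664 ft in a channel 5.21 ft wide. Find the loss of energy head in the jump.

q = Q/b = 88.2/5.21 = 16.9 ft²/s; V₁ = q/y₁ = 25.5 ft/s. Fr₁ = V₁/√(g·y₁) = 5.51.
Conjugate-depth relation: y₂/y₁ = ½[√(1 + 8Fr₁²) − 1] = ½[√244.2 − 1] = 7.31.
y₂ = 7.31 × 0.664 = 4.86 ft.
V₂ = q/y₂ = 16.9/4.86 = 3.49 ft/s. E₁ = y₁ + V₁²/2g = 10.8 ft; E₂ = y₂ + V₂²/2g = 5.04 ft. ΔE = E₁ − E₂ = 5.71 ft.

ΔE = 5.71 ft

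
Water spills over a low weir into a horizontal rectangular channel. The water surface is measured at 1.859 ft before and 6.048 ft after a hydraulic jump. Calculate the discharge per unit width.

For a rectangular channel the momentum equation gives q² = ½·g·y₁·y₂·(y₁ + y₂) = ½×32.2×1.859×6.048×7.907 = 1431.
q = √1431 = 37.83 ft²/s.

q = 37.83 ft²/s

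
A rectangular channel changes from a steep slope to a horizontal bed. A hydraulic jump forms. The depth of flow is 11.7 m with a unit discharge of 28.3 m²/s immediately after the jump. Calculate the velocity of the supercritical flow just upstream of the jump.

V₁ = 25.9 m/s

V₂ = q/y₂ = 28.3/11.7 = 2.42 m/s; Fr₂ = V₂/√(g·y₂) = 0.226.
The Bélanger relation is symmetric: y₁/y₂ = ½[√(1 + 8Fr₂²) − 1] = ½[√1.408 − 1] = 0.0933.
y₁ = 0.0933 × 11.7 = 1.09 m.
V₁ = q/y₁ = 28.3/1.09 = 25.9 m/s.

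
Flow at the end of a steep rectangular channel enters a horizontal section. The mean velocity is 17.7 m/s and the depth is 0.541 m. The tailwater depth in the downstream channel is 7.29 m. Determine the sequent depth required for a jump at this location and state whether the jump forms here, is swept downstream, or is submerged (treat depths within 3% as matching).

Fr₁ = V₁/√(g·y₁) = 17.7/√(9.81×0.541) = 7.68.
From the momentum equation for a rectangular channel, y₂/y₁ = ½[√(1 + 8Fr₁²) − 1] = ½[√473.2 − 1] = 10.4.
y₂ = 10.4 × 0.541 = 5.61 m.
Tailwater y_tw = 7.29 m: y_tw > y₂, so the jump is submerged.

y₂ = 5.61 m; the jump is submerged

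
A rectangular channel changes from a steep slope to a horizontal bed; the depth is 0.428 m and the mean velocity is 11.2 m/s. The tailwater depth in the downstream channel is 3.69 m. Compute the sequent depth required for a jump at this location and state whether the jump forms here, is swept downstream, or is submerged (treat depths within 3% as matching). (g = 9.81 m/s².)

y₂ = 3.10 m; the jump is submerged

Fr₁ = V₁/√(g·y₁) = 11.2/√(9.81×0.428) = 5.47.
Conjugate-depth relation: y₂/y₁ = ½[√(1 + 8Fr₁²) − 1] = ½[√240.0 − 1] = 7.25.
y₂ = 7.25 × 0.428 = 3.10 m.
Tailwater y_tw = 3.69 m: y_tw > y₂, so the jump is submerged.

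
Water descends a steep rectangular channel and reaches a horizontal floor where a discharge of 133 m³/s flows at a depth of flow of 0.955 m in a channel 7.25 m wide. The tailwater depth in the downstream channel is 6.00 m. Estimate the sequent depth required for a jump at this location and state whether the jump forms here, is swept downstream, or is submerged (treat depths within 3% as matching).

y₂ = 8.01 m; the jump is swept downstream

q = Q/b = 133/7.25 = 18.3 m²/s; V₁ = q/y₁ = 19.2 m/s. Fr₁ = V₁/√(g·y₁) = 6.28.
Conjugate-depth relation: y₂/y₁ = ½[√(1 + 8Fr₁²) − 1] = ½[√316.1 − 1] = 8.39.
y₂ = 8.39 × 0.955 = 8.01 m.
Tailwater y_tw = 6.00 m: y_tw < y₂, so the jump is swept downstream.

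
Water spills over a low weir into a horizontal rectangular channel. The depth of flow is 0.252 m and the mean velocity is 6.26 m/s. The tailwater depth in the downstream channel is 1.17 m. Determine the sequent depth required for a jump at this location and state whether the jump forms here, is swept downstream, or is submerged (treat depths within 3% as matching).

y₂ = 1.30 m; the jump is swept downstream

Fr₁ = V₁/√(g·y₁) = 6.26/√(9.81×0.252) = 3.98.
Sequent-depth ratio: y₂/y₁ = ½[√(1 + 8Fr₁²) − 1] = ½[√127.8 − 1] = 5.15.
y₂ = 5.15 × 0.252 = 1.30 m.
Tailwater y_tw = 1.17 m: y_tw < y₂, so the jump is swept downstream.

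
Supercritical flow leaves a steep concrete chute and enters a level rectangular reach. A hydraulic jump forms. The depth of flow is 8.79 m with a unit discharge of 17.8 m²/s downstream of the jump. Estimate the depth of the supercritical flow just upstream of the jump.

y₁ = 0.769 m

V₂ = q/y₂ = 17.8/8.79 = 2.03 m/s; Fr₂ = V₂/√(g·y₂) = 0.218.
From the momentum equation (using Fr₂), y₁/y₂ = ½[√(1 + 8Fr₂²) − 1] = ½[√1.380 − 1] = 0.0875.
y₁ = 0.0875 × 8.79 = 0.769 m.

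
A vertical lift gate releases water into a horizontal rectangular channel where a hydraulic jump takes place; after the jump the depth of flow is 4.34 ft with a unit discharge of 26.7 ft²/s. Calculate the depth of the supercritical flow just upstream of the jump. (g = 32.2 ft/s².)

y₁ = 1.69 ft

V₂ = q/y₂ = 26.7/4.34 = 6.15 ft/s; Fr₂ = V₂/√(g·y₂) = 0.520.
From the momentum equation (using Fr₂), y₁/y₂ = ½[√(1 + 8Fr₂²) − 1] = ½[√3.167 − 1] = 0.390.
y₁ = 0.390 × 4.34 = 1.69 ft.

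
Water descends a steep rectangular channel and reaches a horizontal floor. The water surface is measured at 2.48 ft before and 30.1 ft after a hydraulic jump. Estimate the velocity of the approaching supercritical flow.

For a rectangular channel the momentum equation gives q² = ½·g·y₁·y₂·(y₁ + y₂) = ½×32.2×2.48×30.1×32.6 = 39156.
q = √39156 = 198 ft²/s.
V₁ = q/y₁ = 198/2.48 = 79.8 ft/s.

V₁ = 79.8 ft/s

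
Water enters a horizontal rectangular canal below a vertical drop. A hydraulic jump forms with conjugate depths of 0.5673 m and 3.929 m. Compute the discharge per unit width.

q = 7.011 m²/s

For a rectangular channel the momentum equation gives q² = ½·g·y₁·y₂·(y₁ + y₂) = ½×9.81×0.5673×3.929×4.496 = 49.16.
q = √49.16 = 7.011 m²/s.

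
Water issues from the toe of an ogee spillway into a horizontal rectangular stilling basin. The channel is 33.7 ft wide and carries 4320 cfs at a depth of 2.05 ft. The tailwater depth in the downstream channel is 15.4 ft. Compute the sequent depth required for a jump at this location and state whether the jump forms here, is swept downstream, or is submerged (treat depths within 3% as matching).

y₂ = 21.3 ft; the jump is swept downstream

q = Q/b = 4320/33.7 = 128 ft²/s; V₁ = q/y₁ = 62.5 ft/s. Fr₁ = V₁/√(g·y₁) = 7.70.
Bélanger equation: y₂/y₁ = ½[√(1 + 8Fr₁²) − 1] = ½[√474.9 − 1] = 10.4.
y₂ = 10.4 × 2.05 = 21.3 ft.
Tailwater y_tw = 15.4 ft: y_tw < y₂, so the jump is swept downstream.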